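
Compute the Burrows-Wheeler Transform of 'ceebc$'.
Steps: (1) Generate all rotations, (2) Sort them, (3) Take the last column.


Rotations (sorted):
  0: $ceebc -> last char: c
  1: bc$cee -> last char: e
  2: c$ceeb -> last char: b
  3: ceebc$ -> last char: $
  4: ebc$ce -> last char: e
  5: eebc$c -> last char: c


BWT = ceb$ec


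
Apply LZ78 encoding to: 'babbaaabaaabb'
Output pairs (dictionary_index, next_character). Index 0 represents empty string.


LZ78 encoding steps:
Dictionary: {0: ''}
Step 1: w='' (idx 0), next='b' -> output (0, 'b'), add 'b' as idx 1
Step 2: w='' (idx 0), next='a' -> output (0, 'a'), add 'a' as idx 2
Step 3: w='b' (idx 1), next='b' -> output (1, 'b'), add 'bb' as idx 3
Step 4: w='a' (idx 2), next='a' -> output (2, 'a'), add 'aa' as idx 4
Step 5: w='a' (idx 2), next='b' -> output (2, 'b'), add 'ab' as idx 5
Step 6: w='aa' (idx 4), next='a' -> output (4, 'a'), add 'aaa' as idx 6
Step 7: w='bb' (idx 3), end of input -> output (3, '')


Encoded: [(0, 'b'), (0, 'a'), (1, 'b'), (2, 'a'), (2, 'b'), (4, 'a'), (3, '')]


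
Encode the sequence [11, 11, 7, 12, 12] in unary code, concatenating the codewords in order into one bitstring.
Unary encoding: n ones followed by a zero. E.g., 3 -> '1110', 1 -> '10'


Encode each number as n ones followed by a terminating 0:
  11 -> 111111111110 (12 bits)
  11 -> 111111111110 (12 bits)
  7 -> 11111110 (8 bits)
  12 -> 1111111111110 (13 bits)
  12 -> 1111111111110 (13 bits)
Total length = 12 + 12 + 8 + 13 + 13 = 58 bits.

Unary([11, 11, 7, 12, 12]) = 1111111111101111111111101111111011111111111101111111111110 (58 bits)


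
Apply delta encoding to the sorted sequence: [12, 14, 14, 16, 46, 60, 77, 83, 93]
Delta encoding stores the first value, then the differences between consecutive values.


First value: 12
Deltas:
  14 - 12 = 2
  14 - 14 = 0
  16 - 14 = 2
  46 - 16 = 30
  60 - 46 = 14
  77 - 60 = 17
  83 - 77 = 6
  93 - 83 = 10


Delta encoded: [12, 2, 0, 2, 30, 14, 17, 6, 10]


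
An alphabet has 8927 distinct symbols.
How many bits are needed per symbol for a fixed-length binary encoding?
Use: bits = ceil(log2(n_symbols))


log2(8927) = 13.124
Bracket: 2^13 = 8192 < 8927 <= 2^14 = 16384
So ceil(log2(8927)) = 14

bits = ceil(log2(8927)) = ceil(13.124) = 14 bits


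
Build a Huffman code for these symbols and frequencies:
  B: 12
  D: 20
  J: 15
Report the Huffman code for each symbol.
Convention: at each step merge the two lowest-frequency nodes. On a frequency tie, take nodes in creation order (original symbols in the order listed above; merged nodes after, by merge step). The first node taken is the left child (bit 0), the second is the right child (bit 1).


Huffman tree construction:
Step 1: Merge B(12) + J(15) = 27
Step 2: Merge D(20) + (B+J)(27) = 47
Read each symbol's code off the tree from the root (left child = 0, right child = 1).

Codes:
  B: 10 (length 2)
  D: 0 (length 1)
  J: 11 (length 2)
Average code length: 74/47 = 1.5745 bits/symbol


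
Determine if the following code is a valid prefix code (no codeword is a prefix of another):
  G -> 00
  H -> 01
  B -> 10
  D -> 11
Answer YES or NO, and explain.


Checking each pair (does one codeword prefix another?):
  G='00' vs H='01': no prefix
  G='00' vs B='10': no prefix
  G='00' vs D='11': no prefix
  H='01' vs G='00': no prefix
  H='01' vs B='10': no prefix
  H='01' vs D='11': no prefix
  B='10' vs G='00': no prefix
  B='10' vs H='01': no prefix
  B='10' vs D='11': no prefix
  D='11' vs G='00': no prefix
  D='11' vs H='01': no prefix
  D='11' vs B='10': no prefix
No violation found over all pairs.

YES -- this is a valid prefix code. No codeword is a prefix of any other codeword.


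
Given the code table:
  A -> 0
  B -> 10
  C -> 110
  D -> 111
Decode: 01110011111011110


Decoding:
0 -> A
111 -> D
0 -> A
0 -> A
111 -> D
110 -> C
111 -> D
10 -> B


Result: ADAADCDB


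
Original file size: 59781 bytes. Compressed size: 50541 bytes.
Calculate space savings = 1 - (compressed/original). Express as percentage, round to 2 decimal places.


ratio = compressed/original = 50541/59781 = 0.845436
savings = 1 - ratio = 1 - 0.845436 = 0.154564
as a percentage: 0.154564 * 100 = 15.46%

Space savings = 1 - 50541/59781 = 15.46%


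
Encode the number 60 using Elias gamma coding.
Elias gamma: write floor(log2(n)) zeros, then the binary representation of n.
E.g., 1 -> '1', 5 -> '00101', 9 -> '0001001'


num_bits = floor(log2(60)) + 1 = 6
leading_zeros = num_bits - 1 = 5
binary(60) = 111100

Elias gamma(60) = '00000' + '111100' = 00000111100 (11 bits)


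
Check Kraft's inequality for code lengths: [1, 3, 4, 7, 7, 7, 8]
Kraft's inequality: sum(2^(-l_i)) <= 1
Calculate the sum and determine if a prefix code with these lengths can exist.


Sum = 2^(-1) + 2^(-3) + 2^(-4) + 2^(-7) + 2^(-7) + 2^(-7) + 2^(-8)
    = 0.5 + 0.125 + 0.0625 + 0.0078125 + 0.0078125 + 0.0078125 + 0.00390625
    = 183/256 = 0.71484375
Since 0.71484375 <= 1, Kraft's inequality IS satisfied.
A prefix code with these lengths CAN exist.

Kraft sum = 0.71484375. Satisfied.


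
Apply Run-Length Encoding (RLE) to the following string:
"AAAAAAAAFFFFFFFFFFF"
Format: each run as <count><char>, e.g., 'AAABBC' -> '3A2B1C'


Scanning runs left to right:
  i=0: run of 'A' x 8 -> '8A'
  i=8: run of 'F' x 11 -> '11F'

RLE = 8A11F


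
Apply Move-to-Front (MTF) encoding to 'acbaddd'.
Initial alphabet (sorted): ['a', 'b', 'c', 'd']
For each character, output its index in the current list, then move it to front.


MTF encoding:
'a': index 0 in ['a', 'b', 'c', 'd'] -> ['a', 'b', 'c', 'd']
'c': index 2 in ['a', 'b', 'c', 'd'] -> ['c', 'a', 'b', 'd']
'b': index 2 in ['c', 'a', 'b', 'd'] -> ['b', 'c', 'a', 'd']
'a': index 2 in ['b', 'c', 'a', 'd'] -> ['a', 'b', 'c', 'd']
'd': index 3 in ['a', 'b', 'c', 'd'] -> ['d', 'a', 'b', 'c']
'd': index 0 in ['d', 'a', 'b', 'c'] -> ['d', 'a', 'b', 'c']
'd': index 0 in ['d', 'a', 'b', 'c'] -> ['d', 'a', 'b', 'c']


Output: [0, 2, 2, 2, 3, 0, 0]


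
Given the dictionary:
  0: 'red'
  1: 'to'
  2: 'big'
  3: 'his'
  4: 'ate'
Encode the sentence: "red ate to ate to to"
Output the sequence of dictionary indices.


Look up each word in the dictionary:
  'red' -> 0
  'ate' -> 4
  'to' -> 1
  'ate' -> 4
  'to' -> 1
  'to' -> 1

Encoded: [0, 4, 1, 4, 1, 1]


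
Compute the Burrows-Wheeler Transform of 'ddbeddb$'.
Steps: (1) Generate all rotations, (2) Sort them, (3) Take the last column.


Rotations (sorted):
  0: $ddbeddb -> last char: b
  1: b$ddbedd -> last char: d
  2: beddb$dd -> last char: d
  3: db$ddbed -> last char: d
  4: dbeddb$d -> last char: d
  5: ddb$ddbe -> last char: e
  6: ddbeddb$ -> last char: $
  7: eddb$ddb -> last char: b


BWT = bdddde$b


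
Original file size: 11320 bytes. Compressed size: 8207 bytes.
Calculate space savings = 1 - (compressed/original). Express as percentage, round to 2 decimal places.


ratio = compressed/original = 8207/11320 = 0.725
savings = 1 - ratio = 1 - 0.725 = 0.275
as a percentage: 0.275 * 100 = 27.5%

Space savings = 1 - 8207/11320 = 27.5%


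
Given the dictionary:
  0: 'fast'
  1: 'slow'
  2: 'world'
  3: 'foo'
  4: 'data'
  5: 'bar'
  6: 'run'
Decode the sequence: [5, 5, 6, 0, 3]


Look up each index in the dictionary:
  5 -> 'bar'
  5 -> 'bar'
  6 -> 'run'
  0 -> 'fast'
  3 -> 'foo'

Decoded: "bar bar run fast foo"


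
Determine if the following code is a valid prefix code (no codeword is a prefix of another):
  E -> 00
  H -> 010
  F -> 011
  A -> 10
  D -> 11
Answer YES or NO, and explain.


Checking each pair (does one codeword prefix another?):
  E='00' vs H='010': no prefix
  E='00' vs F='011': no prefix
  E='00' vs A='10': no prefix
  E='00' vs D='11': no prefix
  H='010' vs E='00': no prefix
  H='010' vs F='011': no prefix
  H='010' vs A='10': no prefix
  H='010' vs D='11': no prefix
  F='011' vs E='00': no prefix
  F='011' vs H='010': no prefix
  F='011' vs A='10': no prefix
  F='011' vs D='11': no prefix
  A='10' vs E='00': no prefix
  A='10' vs H='010': no prefix
  A='10' vs F='011': no prefix
  A='10' vs D='11': no prefix
  D='11' vs E='00': no prefix
  D='11' vs H='010': no prefix
  D='11' vs F='011': no prefix
  D='11' vs A='10': no prefix
No violation found over all pairs.

YES -- this is a valid prefix code. No codeword is a prefix of any other codeword.


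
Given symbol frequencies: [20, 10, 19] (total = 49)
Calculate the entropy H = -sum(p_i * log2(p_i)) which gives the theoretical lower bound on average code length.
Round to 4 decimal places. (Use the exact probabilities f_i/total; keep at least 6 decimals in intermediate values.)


Per-symbol terms -p_i * log2(p_i) with p_i = f_i/49:
  p = 20/49 = 0.408163: log2(p) = -1.292782, -p*log2(p) = 0.527666
  p = 10/49 = 0.204082: log2(p) = -2.292782, -p*log2(p) = 0.467915
  p = 19/49 = 0.387755: log2(p) = -1.366782, -p*log2(p) = 0.529977
H = 0.527666 + 0.467915 + 0.529977 = 1.525558

H = 1.5256 bits/symbol


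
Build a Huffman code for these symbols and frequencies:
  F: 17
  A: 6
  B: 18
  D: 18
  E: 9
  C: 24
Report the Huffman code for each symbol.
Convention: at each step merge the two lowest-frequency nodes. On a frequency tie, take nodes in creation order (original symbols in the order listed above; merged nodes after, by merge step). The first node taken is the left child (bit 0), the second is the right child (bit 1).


Huffman tree construction:
Step 1: Merge A(6) + E(9) = 15
Step 2: Merge (A+E)(15) + F(17) = 32
Step 3: Merge B(18) + D(18) = 36
Step 4: Merge C(24) + ((A+E)+F)(32) = 56
Step 5: Merge (B+D)(36) + (C+((A+E)+F))(56) = 92
Read each symbol's code off the tree from the root (left child = 0, right child = 1).

Codes:
  F: 111 (length 3)
  A: 1100 (length 4)
  B: 00 (length 2)
  D: 01 (length 2)
  E: 1101 (length 4)
  C: 10 (length 2)
Average code length: 231/92 = 2.5109 bits/symbol


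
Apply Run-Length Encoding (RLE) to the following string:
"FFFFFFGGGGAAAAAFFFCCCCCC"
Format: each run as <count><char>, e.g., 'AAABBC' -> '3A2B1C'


Scanning runs left to right:
  i=0: run of 'F' x 6 -> '6F'
  i=6: run of 'G' x 4 -> '4G'
  i=10: run of 'A' x 5 -> '5A'
  i=15: run of 'F' x 3 -> '3F'
  i=18: run of 'C' x 6 -> '6C'

RLE = 6F4G5A3F6C


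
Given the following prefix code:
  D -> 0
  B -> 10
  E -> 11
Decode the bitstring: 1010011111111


Decoding step by step:
Bits 10 -> B
Bits 10 -> B
Bits 0 -> D
Bits 11 -> E
Bits 11 -> E
Bits 11 -> E
Bits 11 -> E


Decoded message: BBDEEEE


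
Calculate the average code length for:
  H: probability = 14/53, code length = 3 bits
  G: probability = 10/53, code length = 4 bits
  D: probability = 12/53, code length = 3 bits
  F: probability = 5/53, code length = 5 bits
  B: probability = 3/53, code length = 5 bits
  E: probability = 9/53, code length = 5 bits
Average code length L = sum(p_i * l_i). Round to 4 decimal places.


Weighted contributions p_i * l_i:
  H: (14/53) * 3 = 42/53
  G: (10/53) * 4 = 40/53
  D: (12/53) * 3 = 36/53
  F: (5/53) * 5 = 25/53
  B: (3/53) * 5 = 15/53
  E: (9/53) * 5 = 45/53
Sum = (42 + 40 + 36 + 25 + 15 + 45)/53 = 203/53

L = 203/53 = 3.8302 bits/symbol


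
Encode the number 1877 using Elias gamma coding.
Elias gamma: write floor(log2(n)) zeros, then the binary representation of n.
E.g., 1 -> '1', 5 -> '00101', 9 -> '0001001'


num_bits = floor(log2(1877)) + 1 = 11
leading_zeros = num_bits - 1 = 10
binary(1877) = 11101010101

Elias gamma(1877) = '0000000000' + '11101010101' = 000000000011101010101 (21 bits)


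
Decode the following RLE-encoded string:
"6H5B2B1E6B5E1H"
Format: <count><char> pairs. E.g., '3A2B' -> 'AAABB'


Expanding each <count><char> pair:
  6H -> 'HHHHHH'
  5B -> 'BBBBB'
  2B -> 'BB'
  1E -> 'E'
  6B -> 'BBBBBB'
  5E -> 'EEEEE'
  1H -> 'H'

Decoded = HHHHHHBBBBBBBEBBBBBBEEEEEH


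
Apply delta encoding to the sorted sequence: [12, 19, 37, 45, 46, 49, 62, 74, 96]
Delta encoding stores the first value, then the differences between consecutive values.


First value: 12
Deltas:
  19 - 12 = 7
  37 - 19 = 18
  45 - 37 = 8
  46 - 45 = 1
  49 - 46 = 3
  62 - 49 = 13
  74 - 62 = 12
  96 - 74 = 22


Delta encoded: [12, 7, 18, 8, 1, 3, 13, 12, 22]


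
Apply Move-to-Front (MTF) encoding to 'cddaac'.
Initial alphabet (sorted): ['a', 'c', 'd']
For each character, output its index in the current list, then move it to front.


MTF encoding:
'c': index 1 in ['a', 'c', 'd'] -> ['c', 'a', 'd']
'd': index 2 in ['c', 'a', 'd'] -> ['d', 'c', 'a']
'd': index 0 in ['d', 'c', 'a'] -> ['d', 'c', 'a']
'a': index 2 in ['d', 'c', 'a'] -> ['a', 'd', 'c']
'a': index 0 in ['a', 'd', 'c'] -> ['a', 'd', 'c']
'c': index 2 in ['a', 'd', 'c'] -> ['c', 'a', 'd']


Output: [1, 2, 0, 2, 0, 2]


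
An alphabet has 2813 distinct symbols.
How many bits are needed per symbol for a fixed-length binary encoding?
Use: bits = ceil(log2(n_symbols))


log2(2813) = 11.4579
Bracket: 2^11 = 2048 < 2813 <= 2^12 = 4096
So ceil(log2(2813)) = 12

bits = ceil(log2(2813)) = ceil(11.4579) = 12 bits


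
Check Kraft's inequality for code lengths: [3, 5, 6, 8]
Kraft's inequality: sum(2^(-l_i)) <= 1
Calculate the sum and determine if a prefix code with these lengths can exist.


Sum = 2^(-3) + 2^(-5) + 2^(-6) + 2^(-8)
    = 0.125 + 0.03125 + 0.015625 + 0.00390625
    = 45/256 = 0.17578125
Since 0.17578125 <= 1, Kraft's inequality IS satisfied.
A prefix code with these lengths CAN exist.

Kraft sum = 0.17578125. Satisfied.


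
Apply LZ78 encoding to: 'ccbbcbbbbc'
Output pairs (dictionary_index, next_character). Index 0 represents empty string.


LZ78 encoding steps:
Dictionary: {0: ''}
Step 1: w='' (idx 0), next='c' -> output (0, 'c'), add 'c' as idx 1
Step 2: w='c' (idx 1), next='b' -> output (1, 'b'), add 'cb' as idx 2
Step 3: w='' (idx 0), next='b' -> output (0, 'b'), add 'b' as idx 3
Step 4: w='cb' (idx 2), next='b' -> output (2, 'b'), add 'cbb' as idx 4
Step 5: w='b' (idx 3), next='b' -> output (3, 'b'), add 'bb' as idx 5
Step 6: w='c' (idx 1), end of input -> output (1, '')


Encoded: [(0, 'c'), (1, 'b'), (0, 'b'), (2, 'b'), (3, 'b'), (1, '')]


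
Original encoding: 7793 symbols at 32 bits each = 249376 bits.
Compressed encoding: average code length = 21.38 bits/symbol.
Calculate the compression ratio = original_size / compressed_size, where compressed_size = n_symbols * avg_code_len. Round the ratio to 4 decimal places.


original_size = n_symbols * orig_bits = 7793 * 32 = 249376 bits
compressed_size = n_symbols * avg_code_len = 7793 * 21.38 = 166614.34 bits
ratio = original_size / compressed_size = 249376 / 166614.34 = 1.4967

Compression ratio = 1.4967


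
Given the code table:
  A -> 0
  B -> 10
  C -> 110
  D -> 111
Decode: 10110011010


Decoding:
10 -> B
110 -> C
0 -> A
110 -> C
10 -> B


Result: BCACB


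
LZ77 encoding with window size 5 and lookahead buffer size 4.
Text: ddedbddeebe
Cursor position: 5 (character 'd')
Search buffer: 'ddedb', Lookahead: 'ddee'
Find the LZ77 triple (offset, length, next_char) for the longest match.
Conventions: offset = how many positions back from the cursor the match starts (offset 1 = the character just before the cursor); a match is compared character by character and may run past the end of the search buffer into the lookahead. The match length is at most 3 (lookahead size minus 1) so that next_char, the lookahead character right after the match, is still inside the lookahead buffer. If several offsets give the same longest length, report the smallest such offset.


Try each offset into the search buffer:
  offset=1 (pos 4, char 'b'): match length 0
  offset=2 (pos 3, char 'd'): match length 1
  offset=3 (pos 2, char 'e'): match length 0
  offset=4 (pos 1, char 'd'): match length 1
  offset=5 (pos 0, char 'd'): match length 3
Longest match has length 3 at offset 5.
next_char = character at position 5 + 3 = 8 -> 'e'

Best match: offset=5, length=3 (matching 'dde' starting at position 0)
LZ77 triple: (5, 3, 'e')


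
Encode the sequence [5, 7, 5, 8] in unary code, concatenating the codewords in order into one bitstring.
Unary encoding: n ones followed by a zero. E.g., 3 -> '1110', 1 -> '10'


Encode each number as n ones followed by a terminating 0:
  5 -> 111110 (6 bits)
  7 -> 11111110 (8 bits)
  5 -> 111110 (6 bits)
  8 -> 111111110 (9 bits)
Total length = 6 + 8 + 6 + 9 = 29 bits.

Unary([5, 7, 5, 8]) = 11111011111110111110111111110 (29 bits)


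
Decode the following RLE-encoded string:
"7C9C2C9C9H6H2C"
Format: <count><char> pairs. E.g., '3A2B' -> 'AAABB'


Expanding each <count><char> pair:
  7C -> 'CCCCCCC'
  9C -> 'CCCCCCCCC'
  2C -> 'CC'
  9C -> 'CCCCCCCCC'
  9H -> 'HHHHHHHHH'
  6H -> 'HHHHHH'
  2C -> 'CC'

Decoded = CCCCCCCCCCCCCCCCCCCCCCCCCCCHHHHHHHHHHHHHHHCC


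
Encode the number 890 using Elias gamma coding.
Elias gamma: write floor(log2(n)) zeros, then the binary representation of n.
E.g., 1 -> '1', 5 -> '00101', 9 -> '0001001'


num_bits = floor(log2(890)) + 1 = 10
leading_zeros = num_bits - 1 = 9
binary(890) = 1101111010

Elias gamma(890) = '000000000' + '1101111010' = 0000000001101111010 (19 bits)


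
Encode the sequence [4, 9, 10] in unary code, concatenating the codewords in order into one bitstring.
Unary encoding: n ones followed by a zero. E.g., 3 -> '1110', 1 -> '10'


Encode each number as n ones followed by a terminating 0:
  4 -> 11110 (5 bits)
  9 -> 1111111110 (10 bits)
  10 -> 11111111110 (11 bits)
Total length = 5 + 10 + 11 = 26 bits.

Unary([4, 9, 10]) = 11110111111111011111111110 (26 bits)


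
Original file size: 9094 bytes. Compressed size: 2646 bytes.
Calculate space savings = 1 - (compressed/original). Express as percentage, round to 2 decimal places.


ratio = compressed/original = 2646/9094 = 0.290961
savings = 1 - ratio = 1 - 0.290961 = 0.709039
as a percentage: 0.709039 * 100 = 70.9%

Space savings = 1 - 2646/9094 = 70.9%


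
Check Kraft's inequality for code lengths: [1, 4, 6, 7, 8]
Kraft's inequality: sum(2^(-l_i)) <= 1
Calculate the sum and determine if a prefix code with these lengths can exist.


Sum = 2^(-1) + 2^(-4) + 2^(-6) + 2^(-7) + 2^(-8)
    = 0.5 + 0.0625 + 0.015625 + 0.0078125 + 0.00390625
    = 151/256 = 0.58984375
Since 0.58984375 <= 1, Kraft's inequality IS satisfied.
A prefix code with these lengths CAN exist.

Kraft sum = 0.58984375. Satisfied.


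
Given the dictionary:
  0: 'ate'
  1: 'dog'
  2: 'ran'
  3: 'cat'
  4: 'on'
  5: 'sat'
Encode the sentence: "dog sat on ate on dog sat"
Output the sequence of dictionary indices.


Look up each word in the dictionary:
  'dog' -> 1
  'sat' -> 5
  'on' -> 4
  'ate' -> 0
  'on' -> 4
  'dog' -> 1
  'sat' -> 5

Encoded: [1, 5, 4, 0, 4, 1, 5]


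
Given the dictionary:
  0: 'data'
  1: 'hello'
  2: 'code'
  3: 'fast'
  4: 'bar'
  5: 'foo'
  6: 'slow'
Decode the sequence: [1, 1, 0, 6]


Look up each index in the dictionary:
  1 -> 'hello'
  1 -> 'hello'
  0 -> 'data'
  6 -> 'slow'

Decoded: "hello hello data slow"


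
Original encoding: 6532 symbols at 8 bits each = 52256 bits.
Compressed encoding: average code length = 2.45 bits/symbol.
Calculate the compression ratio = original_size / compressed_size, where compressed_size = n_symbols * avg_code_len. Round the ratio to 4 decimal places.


original_size = n_symbols * orig_bits = 6532 * 8 = 52256 bits
compressed_size = n_symbols * avg_code_len = 6532 * 2.45 = 16003.4 bits
ratio = original_size / compressed_size = 52256 / 16003.4 = 3.2653

Compression ratio = 3.2653


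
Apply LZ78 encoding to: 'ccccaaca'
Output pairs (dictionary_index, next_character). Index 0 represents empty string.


LZ78 encoding steps:
Dictionary: {0: ''}
Step 1: w='' (idx 0), next='c' -> output (0, 'c'), add 'c' as idx 1
Step 2: w='c' (idx 1), next='c' -> output (1, 'c'), add 'cc' as idx 2
Step 3: w='c' (idx 1), next='a' -> output (1, 'a'), add 'ca' as idx 3
Step 4: w='' (idx 0), next='a' -> output (0, 'a'), add 'a' as idx 4
Step 5: w='ca' (idx 3), end of input -> output (3, '')


Encoded: [(0, 'c'), (1, 'c'), (1, 'a'), (0, 'a'), (3, '')]


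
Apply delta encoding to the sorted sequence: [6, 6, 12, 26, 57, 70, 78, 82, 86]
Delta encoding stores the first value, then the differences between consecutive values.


First value: 6
Deltas:
  6 - 6 = 0
  12 - 6 = 6
  26 - 12 = 14
  57 - 26 = 31
  70 - 57 = 13
  78 - 70 = 8
  82 - 78 = 4
  86 - 82 = 4


Delta encoded: [6, 0, 6, 14, 31, 13, 8, 4, 4]


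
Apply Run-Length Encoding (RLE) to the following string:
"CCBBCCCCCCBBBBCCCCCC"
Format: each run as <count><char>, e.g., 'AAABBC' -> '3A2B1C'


Scanning runs left to right:
  i=0: run of 'C' x 2 -> '2C'
  i=2: run of 'B' x 2 -> '2B'
  i=4: run of 'C' x 6 -> '6C'
  i=10: run of 'B' x 4 -> '4B'
  i=14: run of 'C' x 6 -> '6C'

RLE = 2C2B6C4B6C


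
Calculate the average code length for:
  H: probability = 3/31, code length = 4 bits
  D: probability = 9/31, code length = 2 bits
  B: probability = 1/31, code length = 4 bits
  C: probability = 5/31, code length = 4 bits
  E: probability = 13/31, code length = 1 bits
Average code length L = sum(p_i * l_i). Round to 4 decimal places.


Weighted contributions p_i * l_i:
  H: (3/31) * 4 = 12/31
  D: (9/31) * 2 = 18/31
  B: (1/31) * 4 = 4/31
  C: (5/31) * 4 = 20/31
  E: (13/31) * 1 = 13/31
Sum = (12 + 18 + 4 + 20 + 13)/31 = 67/31

L = 67/31 = 2.1613 bits/symbol


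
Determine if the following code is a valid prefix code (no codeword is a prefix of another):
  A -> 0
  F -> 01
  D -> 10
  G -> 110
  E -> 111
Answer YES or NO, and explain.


Checking each pair (does one codeword prefix another?):
  A='0' vs F='01': prefix -- VIOLATION

NO -- this is NOT a valid prefix code. A (0) is a prefix of F (01).


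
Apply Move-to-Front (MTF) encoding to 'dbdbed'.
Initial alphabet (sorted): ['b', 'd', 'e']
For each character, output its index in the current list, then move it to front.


MTF encoding:
'd': index 1 in ['b', 'd', 'e'] -> ['d', 'b', 'e']
'b': index 1 in ['d', 'b', 'e'] -> ['b', 'd', 'e']
'd': index 1 in ['b', 'd', 'e'] -> ['d', 'b', 'e']
'b': index 1 in ['d', 'b', 'e'] -> ['b', 'd', 'e']
'e': index 2 in ['b', 'd', 'e'] -> ['e', 'b', 'd']
'd': index 2 in ['e', 'b', 'd'] -> ['d', 'e', 'b']


Output: [1, 1, 1, 1, 2, 2]


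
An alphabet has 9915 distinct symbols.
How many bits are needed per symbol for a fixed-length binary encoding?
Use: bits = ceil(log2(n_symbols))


log2(9915) = 13.2754
Bracket: 2^13 = 8192 < 9915 <= 2^14 = 16384
So ceil(log2(9915)) = 14

bits = ceil(log2(9915)) = ceil(13.2754) = 14 bits


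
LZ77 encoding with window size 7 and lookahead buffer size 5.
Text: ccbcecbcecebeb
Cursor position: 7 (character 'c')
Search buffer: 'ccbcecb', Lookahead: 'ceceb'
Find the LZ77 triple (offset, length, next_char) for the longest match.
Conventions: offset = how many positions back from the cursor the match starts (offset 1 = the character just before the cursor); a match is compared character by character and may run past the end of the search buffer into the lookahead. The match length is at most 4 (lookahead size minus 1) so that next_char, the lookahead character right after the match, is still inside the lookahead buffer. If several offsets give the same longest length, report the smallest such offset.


Try each offset into the search buffer:
  offset=1 (pos 6, char 'b'): match length 0
  offset=2 (pos 5, char 'c'): match length 1
  offset=3 (pos 4, char 'e'): match length 0
  offset=4 (pos 3, char 'c'): match length 3
  offset=5 (pos 2, char 'b'): match length 0
  offset=6 (pos 1, char 'c'): match length 1
  offset=7 (pos 0, char 'c'): match length 1
Longest match has length 3 at offset 4.
next_char = character at position 7 + 3 = 10 -> 'e'

Best match: offset=4, length=3 (matching 'cec' starting at position 3)
LZ77 triple: (4, 3, 'e')


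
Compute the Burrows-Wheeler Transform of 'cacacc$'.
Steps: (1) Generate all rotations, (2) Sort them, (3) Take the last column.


Rotations (sorted):
  0: $cacacc -> last char: c
  1: acacc$c -> last char: c
  2: acc$cac -> last char: c
  3: c$cacac -> last char: c
  4: cacacc$ -> last char: $
  5: cacc$ca -> last char: a
  6: cc$caca -> last char: a


BWT = cccc$aa


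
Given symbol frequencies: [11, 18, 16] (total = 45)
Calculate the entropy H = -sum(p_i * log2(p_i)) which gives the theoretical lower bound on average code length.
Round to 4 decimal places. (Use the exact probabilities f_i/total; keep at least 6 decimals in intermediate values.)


Per-symbol terms -p_i * log2(p_i) with p_i = f_i/45:
  p = 11/45 = 0.244444: log2(p) = -2.032421, -p*log2(p) = 0.496814
  p = 18/45 = 0.400000: log2(p) = -1.321928, -p*log2(p) = 0.528771
  p = 16/45 = 0.355556: log2(p) = -1.491853, -p*log2(p) = 0.530437
H = 0.496814 + 0.528771 + 0.530437 = 1.556022

H = 1.556 bits/symbol


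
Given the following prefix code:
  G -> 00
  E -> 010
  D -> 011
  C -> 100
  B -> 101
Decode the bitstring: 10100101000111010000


Decoding step by step:
Bits 101 -> B
Bits 00 -> G
Bits 101 -> B
Bits 00 -> G
Bits 011 -> D
Bits 101 -> B
Bits 00 -> G
Bits 00 -> G


Decoded message: BGBGDBGG


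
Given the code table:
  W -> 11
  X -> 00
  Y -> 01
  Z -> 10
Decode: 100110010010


Decoding:
10 -> Z
01 -> Y
10 -> Z
01 -> Y
00 -> X
10 -> Z


Result: ZYZYXZ


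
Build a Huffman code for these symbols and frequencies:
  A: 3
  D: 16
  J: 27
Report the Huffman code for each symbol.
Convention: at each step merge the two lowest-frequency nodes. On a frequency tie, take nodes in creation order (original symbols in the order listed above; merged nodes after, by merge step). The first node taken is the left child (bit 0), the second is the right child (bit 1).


Huffman tree construction:
Step 1: Merge A(3) + D(16) = 19
Step 2: Merge (A+D)(19) + J(27) = 46
Read each symbol's code off the tree from the root (left child = 0, right child = 1).

Codes:
  A: 00 (length 2)
  D: 01 (length 2)
  J: 1 (length 1)
Average code length: 65/46 = 1.4130 bits/symbol


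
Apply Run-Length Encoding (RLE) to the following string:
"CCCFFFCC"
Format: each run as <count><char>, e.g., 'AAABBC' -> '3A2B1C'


Scanning runs left to right:
  i=0: run of 'C' x 3 -> '3C'
  i=3: run of 'F' x 3 -> '3F'
  i=6: run of 'C' x 2 -> '2C'

RLE = 3C3F2C


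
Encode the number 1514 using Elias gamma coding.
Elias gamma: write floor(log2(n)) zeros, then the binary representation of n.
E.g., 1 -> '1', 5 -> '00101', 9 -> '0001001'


num_bits = floor(log2(1514)) + 1 = 11
leading_zeros = num_bits - 1 = 10
binary(1514) = 10111101010

Elias gamma(1514) = '0000000000' + '10111101010' = 000000000010111101010 (21 bits)


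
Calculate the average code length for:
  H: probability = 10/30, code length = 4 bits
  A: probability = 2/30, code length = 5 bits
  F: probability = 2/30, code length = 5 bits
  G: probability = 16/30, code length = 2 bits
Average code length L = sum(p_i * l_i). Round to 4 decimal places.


Weighted contributions p_i * l_i:
  H: (10/30) * 4 = 40/30
  A: (2/30) * 5 = 10/30
  F: (2/30) * 5 = 10/30
  G: (16/30) * 2 = 32/30
Sum = (40 + 10 + 10 + 32)/30 = 92/30

L = 92/30 = 3.0667 bits/symbol


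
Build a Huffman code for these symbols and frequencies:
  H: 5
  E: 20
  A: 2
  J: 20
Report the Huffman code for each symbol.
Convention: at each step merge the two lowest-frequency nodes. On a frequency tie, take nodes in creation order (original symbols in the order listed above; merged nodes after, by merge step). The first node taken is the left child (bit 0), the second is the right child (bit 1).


Huffman tree construction:
Step 1: Merge A(2) + H(5) = 7
Step 2: Merge (A+H)(7) + E(20) = 27
Step 3: Merge J(20) + ((A+H)+E)(27) = 47
Read each symbol's code off the tree from the root (left child = 0, right child = 1).

Codes:
  H: 101 (length 3)
  E: 11 (length 2)
  A: 100 (length 3)
  J: 0 (length 1)
Average code length: 81/47 = 1.7234 bits/symbol


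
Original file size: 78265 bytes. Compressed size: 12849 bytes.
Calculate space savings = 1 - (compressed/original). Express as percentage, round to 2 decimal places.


ratio = compressed/original = 12849/78265 = 0.164173
savings = 1 - ratio = 1 - 0.164173 = 0.835827
as a percentage: 0.835827 * 100 = 83.58%

Space savings = 1 - 12849/78265 = 83.58%


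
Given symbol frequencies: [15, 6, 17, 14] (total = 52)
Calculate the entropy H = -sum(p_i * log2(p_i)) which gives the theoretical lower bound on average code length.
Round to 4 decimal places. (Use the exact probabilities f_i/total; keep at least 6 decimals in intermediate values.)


Per-symbol terms -p_i * log2(p_i) with p_i = f_i/52:
  p = 15/52 = 0.288462: log2(p) = -1.793549, -p*log2(p) = 0.517370
  p = 6/52 = 0.115385: log2(p) = -3.115477, -p*log2(p) = 0.359478
  p = 17/52 = 0.326923: log2(p) = -1.612977, -p*log2(p) = 0.527319
  p = 14/52 = 0.269231: log2(p) = -1.893085, -p*log2(p) = 0.509677
H = 0.517370 + 0.359478 + 0.527319 + 0.509677 = 1.913844

H = 1.9138 bits/symbol


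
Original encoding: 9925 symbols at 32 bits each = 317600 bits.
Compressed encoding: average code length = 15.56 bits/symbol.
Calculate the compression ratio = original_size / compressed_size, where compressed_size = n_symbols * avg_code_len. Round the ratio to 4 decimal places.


original_size = n_symbols * orig_bits = 9925 * 32 = 317600 bits
compressed_size = n_symbols * avg_code_len = 9925 * 15.56 = 154433.0 bits
ratio = original_size / compressed_size = 317600 / 154433.0 = 2.0566

Compression ratio = 2.0566


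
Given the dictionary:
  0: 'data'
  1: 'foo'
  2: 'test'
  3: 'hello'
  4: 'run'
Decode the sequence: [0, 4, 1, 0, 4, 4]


Look up each index in the dictionary:
  0 -> 'data'
  4 -> 'run'
  1 -> 'foo'
  0 -> 'data'
  4 -> 'run'
  4 -> 'run'

Decoded: "data run foo data run run"


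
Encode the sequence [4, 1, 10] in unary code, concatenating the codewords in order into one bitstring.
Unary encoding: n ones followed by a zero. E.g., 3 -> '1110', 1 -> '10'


Encode each number as n ones followed by a terminating 0:
  4 -> 11110 (5 bits)
  1 -> 10 (2 bits)
  10 -> 11111111110 (11 bits)
Total length = 5 + 2 + 11 = 18 bits.

Unary([4, 1, 10]) = 111101011111111110 (18 bits)


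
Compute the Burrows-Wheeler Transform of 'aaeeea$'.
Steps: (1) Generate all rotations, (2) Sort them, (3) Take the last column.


Rotations (sorted):
  0: $aaeeea -> last char: a
  1: a$aaeee -> last char: e
  2: aaeeea$ -> last char: $
  3: aeeea$a -> last char: a
  4: ea$aaee -> last char: e
  5: eea$aae -> last char: e
  6: eeea$aa -> last char: a


BWT = ae$aeea


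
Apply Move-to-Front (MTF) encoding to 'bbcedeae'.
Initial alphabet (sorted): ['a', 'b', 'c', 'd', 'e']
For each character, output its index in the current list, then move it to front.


MTF encoding:
'b': index 1 in ['a', 'b', 'c', 'd', 'e'] -> ['b', 'a', 'c', 'd', 'e']
'b': index 0 in ['b', 'a', 'c', 'd', 'e'] -> ['b', 'a', 'c', 'd', 'e']
'c': index 2 in ['b', 'a', 'c', 'd', 'e'] -> ['c', 'b', 'a', 'd', 'e']
'e': index 4 in ['c', 'b', 'a', 'd', 'e'] -> ['e', 'c', 'b', 'a', 'd']
'd': index 4 in ['e', 'c', 'b', 'a', 'd'] -> ['d', 'e', 'c', 'b', 'a']
'e': index 1 in ['d', 'e', 'c', 'b', 'a'] -> ['e', 'd', 'c', 'b', 'a']
'a': index 4 in ['e', 'd', 'c', 'b', 'a'] -> ['a', 'e', 'd', 'c', 'b']
'e': index 1 in ['a', 'e', 'd', 'c', 'b'] -> ['e', 'a', 'd', 'c', 'b']


Output: [1, 0, 2, 4, 4, 1, 4, 1]


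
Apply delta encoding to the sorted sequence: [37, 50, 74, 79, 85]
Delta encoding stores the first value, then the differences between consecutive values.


First value: 37
Deltas:
  50 - 37 = 13
  74 - 50 = 24
  79 - 74 = 5
  85 - 79 = 6


Delta encoded: [37, 13, 24, 5, 6]


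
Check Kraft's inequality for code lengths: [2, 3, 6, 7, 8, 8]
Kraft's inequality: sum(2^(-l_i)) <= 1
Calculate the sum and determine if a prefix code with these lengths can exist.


Sum = 2^(-2) + 2^(-3) + 2^(-6) + 2^(-7) + 2^(-8) + 2^(-8)
    = 0.25 + 0.125 + 0.015625 + 0.0078125 + 0.00390625 + 0.00390625
    = 104/256 = 0.40625
Since 0.40625 <= 1, Kraft's inequality IS satisfied.
A prefix code with these lengths CAN exist.

Kraft sum = 0.40625. Satisfied.


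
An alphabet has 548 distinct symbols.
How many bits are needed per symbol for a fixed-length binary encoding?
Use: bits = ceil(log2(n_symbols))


log2(548) = 9.098
Bracket: 2^9 = 512 < 548 <= 2^10 = 1024
So ceil(log2(548)) = 10

bits = ceil(log2(548)) = ceil(9.098) = 10 bits


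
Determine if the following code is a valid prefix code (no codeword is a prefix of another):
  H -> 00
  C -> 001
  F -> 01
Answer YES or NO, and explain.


Checking each pair (does one codeword prefix another?):
  H='00' vs C='001': prefix -- VIOLATION

NO -- this is NOT a valid prefix code. H (00) is a prefix of C (001).


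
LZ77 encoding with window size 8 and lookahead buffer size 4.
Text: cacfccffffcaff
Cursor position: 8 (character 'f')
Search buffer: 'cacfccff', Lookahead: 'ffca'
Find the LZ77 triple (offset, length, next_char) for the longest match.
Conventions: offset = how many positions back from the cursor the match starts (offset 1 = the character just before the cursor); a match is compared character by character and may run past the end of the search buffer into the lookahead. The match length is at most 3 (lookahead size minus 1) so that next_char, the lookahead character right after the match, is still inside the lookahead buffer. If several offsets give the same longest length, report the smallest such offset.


Try each offset into the search buffer:
  offset=1 (pos 7, char 'f'): match length 2
  offset=2 (pos 6, char 'f'): match length 2
  offset=3 (pos 5, char 'c'): match length 0
  offset=4 (pos 4, char 'c'): match length 0
  offset=5 (pos 3, char 'f'): match length 1
  offset=6 (pos 2, char 'c'): match length 0
  offset=7 (pos 1, char 'a'): match length 0
  offset=8 (pos 0, char 'c'): match length 0
Longest match has length 2, found at offsets 1, 2; take the smallest, offset 1.
next_char = character at position 8 + 2 = 10 -> 'c'

Best match: offset=1, length=2 (matching 'ff' starting at position 7)
LZ77 triple: (1, 2, 'c')


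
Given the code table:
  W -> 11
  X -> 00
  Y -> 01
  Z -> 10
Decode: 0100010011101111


Decoding:
01 -> Y
00 -> X
01 -> Y
00 -> X
11 -> W
10 -> Z
11 -> W
11 -> W


Result: YXYXWZWW


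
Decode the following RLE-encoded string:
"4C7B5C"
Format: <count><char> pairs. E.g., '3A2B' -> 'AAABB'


Expanding each <count><char> pair:
  4C -> 'CCCC'
  7B -> 'BBBBBBB'
  5C -> 'CCCCC'

Decoded = CCCCBBBBBBBCCCCC


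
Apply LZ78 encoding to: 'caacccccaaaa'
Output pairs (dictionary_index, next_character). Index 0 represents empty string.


LZ78 encoding steps:
Dictionary: {0: ''}
Step 1: w='' (idx 0), next='c' -> output (0, 'c'), add 'c' as idx 1
Step 2: w='' (idx 0), next='a' -> output (0, 'a'), add 'a' as idx 2
Step 3: w='a' (idx 2), next='c' -> output (2, 'c'), add 'ac' as idx 3
Step 4: w='c' (idx 1), next='c' -> output (1, 'c'), add 'cc' as idx 4
Step 5: w='cc' (idx 4), next='a' -> output (4, 'a'), add 'cca' as idx 5
Step 6: w='a' (idx 2), next='a' -> output (2, 'a'), add 'aa' as idx 6
Step 7: w='a' (idx 2), end of input -> output (2, '')


Encoded: [(0, 'c'), (0, 'a'), (2, 'c'), (1, 'c'), (4, 'a'), (2, 'a'), (2, '')]


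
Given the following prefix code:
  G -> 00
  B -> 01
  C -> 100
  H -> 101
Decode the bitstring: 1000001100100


Decoding step by step:
Bits 100 -> C
Bits 00 -> G
Bits 01 -> B
Bits 100 -> C
Bits 100 -> C


Decoded message: CGBCC


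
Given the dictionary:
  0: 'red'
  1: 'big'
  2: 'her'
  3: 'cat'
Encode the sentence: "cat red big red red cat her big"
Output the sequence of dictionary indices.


Look up each word in the dictionary:
  'cat' -> 3
  'red' -> 0
  'big' -> 1
  'red' -> 0
  'red' -> 0
  'cat' -> 3
  'her' -> 2
  'big' -> 1

Encoded: [3, 0, 1, 0, 0, 3, 2, 1]


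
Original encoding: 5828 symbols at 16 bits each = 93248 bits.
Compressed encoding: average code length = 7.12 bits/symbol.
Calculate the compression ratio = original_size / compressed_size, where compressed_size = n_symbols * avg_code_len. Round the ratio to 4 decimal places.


original_size = n_symbols * orig_bits = 5828 * 16 = 93248 bits
compressed_size = n_symbols * avg_code_len = 5828 * 7.12 = 41495.36 bits
ratio = original_size / compressed_size = 93248 / 41495.36 = 2.2472

Compression ratio = 2.2472


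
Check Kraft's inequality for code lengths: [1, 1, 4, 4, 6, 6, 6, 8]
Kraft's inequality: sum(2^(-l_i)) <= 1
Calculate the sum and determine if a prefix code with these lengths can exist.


Sum = 2^(-1) + 2^(-1) + 2^(-4) + 2^(-4) + 2^(-6) + 2^(-6) + 2^(-6) + 2^(-8)
    = 0.5 + 0.5 + 0.0625 + 0.0625 + 0.015625 + 0.015625 + 0.015625 + 0.00390625
    = 301/256 = 1.17578125
Since 1.17578125 > 1, Kraft's inequality is NOT satisfied.
A prefix code with these lengths CANNOT exist.

Kraft sum = 1.17578125. Not satisfied.


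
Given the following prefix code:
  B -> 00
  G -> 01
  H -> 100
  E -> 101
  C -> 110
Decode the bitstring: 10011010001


Decoding step by step:
Bits 100 -> H
Bits 110 -> C
Bits 100 -> H
Bits 01 -> G


Decoded message: HCHG


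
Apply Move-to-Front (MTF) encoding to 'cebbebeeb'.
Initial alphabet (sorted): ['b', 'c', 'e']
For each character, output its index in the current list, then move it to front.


MTF encoding:
'c': index 1 in ['b', 'c', 'e'] -> ['c', 'b', 'e']
'e': index 2 in ['c', 'b', 'e'] -> ['e', 'c', 'b']
'b': index 2 in ['e', 'c', 'b'] -> ['b', 'e', 'c']
'b': index 0 in ['b', 'e', 'c'] -> ['b', 'e', 'c']
'e': index 1 in ['b', 'e', 'c'] -> ['e', 'b', 'c']
'b': index 1 in ['e', 'b', 'c'] -> ['b', 'e', 'c']
'e': index 1 in ['b', 'e', 'c'] -> ['e', 'b', 'c']
'e': index 0 in ['e', 'b', 'c'] -> ['e', 'b', 'c']
'b': index 1 in ['e', 'b', 'c'] -> ['b', 'e', 'c']


Output: [1, 2, 2, 0, 1, 1, 1, 0, 1]


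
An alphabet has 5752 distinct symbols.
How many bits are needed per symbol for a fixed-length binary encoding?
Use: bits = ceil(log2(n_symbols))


log2(5752) = 12.4898
Bracket: 2^12 = 4096 < 5752 <= 2^13 = 8192
So ceil(log2(5752)) = 13

bits = ceil(log2(5752)) = ceil(12.4898) = 13 bits


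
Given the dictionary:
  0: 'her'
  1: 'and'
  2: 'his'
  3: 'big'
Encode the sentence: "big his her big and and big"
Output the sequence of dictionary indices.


Look up each word in the dictionary:
  'big' -> 3
  'his' -> 2
  'her' -> 0
  'big' -> 3
  'and' -> 1
  'and' -> 1
  'big' -> 3

Encoded: [3, 2, 0, 3, 1, 1, 3]


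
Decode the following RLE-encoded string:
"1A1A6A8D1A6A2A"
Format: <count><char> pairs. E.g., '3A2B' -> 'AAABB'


Expanding each <count><char> pair:
  1A -> 'A'
  1A -> 'A'
  6A -> 'AAAAAA'
  8D -> 'DDDDDDDD'
  1A -> 'A'
  6A -> 'AAAAAA'
  2A -> 'AA'

Decoded = AAAAAAAADDDDDDDDAAAAAAAAA


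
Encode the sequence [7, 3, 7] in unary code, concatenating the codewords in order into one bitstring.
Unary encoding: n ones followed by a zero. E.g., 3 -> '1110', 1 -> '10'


Encode each number as n ones followed by a terminating 0:
  7 -> 11111110 (8 bits)
  3 -> 1110 (4 bits)
  7 -> 11111110 (8 bits)
Total length = 8 + 4 + 8 = 20 bits.

Unary([7, 3, 7]) = 11111110111011111110 (20 bits)


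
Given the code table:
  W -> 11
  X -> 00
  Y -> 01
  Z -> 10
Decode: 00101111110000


Decoding:
00 -> X
10 -> Z
11 -> W
11 -> W
11 -> W
00 -> X
00 -> X


Result: XZWWWXX


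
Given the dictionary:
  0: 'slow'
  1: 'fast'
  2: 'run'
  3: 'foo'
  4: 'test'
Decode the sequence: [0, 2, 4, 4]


Look up each index in the dictionary:
  0 -> 'slow'
  2 -> 'run'
  4 -> 'test'
  4 -> 'test'

Decoded: "slow run test test"


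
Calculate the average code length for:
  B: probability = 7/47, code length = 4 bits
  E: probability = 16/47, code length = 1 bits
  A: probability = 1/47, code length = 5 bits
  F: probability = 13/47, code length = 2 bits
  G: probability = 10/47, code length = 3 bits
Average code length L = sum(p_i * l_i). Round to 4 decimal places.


Weighted contributions p_i * l_i:
  B: (7/47) * 4 = 28/47
  E: (16/47) * 1 = 16/47
  A: (1/47) * 5 = 5/47
  F: (13/47) * 2 = 26/47
  G: (10/47) * 3 = 30/47
Sum = (28 + 16 + 5 + 26 + 30)/47 = 105/47

L = 105/47 = 2.2340 bits/symbol


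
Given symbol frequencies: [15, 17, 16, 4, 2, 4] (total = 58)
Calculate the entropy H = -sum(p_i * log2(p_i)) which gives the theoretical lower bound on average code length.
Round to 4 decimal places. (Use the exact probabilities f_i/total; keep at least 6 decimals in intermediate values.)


Per-symbol terms -p_i * log2(p_i) with p_i = f_i/58:
  p = 15/58 = 0.258621: log2(p) = -1.951090, -p*log2(p) = 0.504592
  p = 17/58 = 0.293103: log2(p) = -1.770518, -p*log2(p) = 0.518945
  p = 16/58 = 0.275862: log2(p) = -1.857981, -p*log2(p) = 0.512546
  p = 4/58 = 0.068966: log2(p) = -3.857981, -p*log2(p) = 0.266068
  p = 2/58 = 0.034483: log2(p) = -4.857981, -p*log2(p) = 0.167517
  p = 4/58 = 0.068966: log2(p) = -3.857981, -p*log2(p) = 0.266068
H = 0.504592 + 0.518945 + 0.512546 + 0.266068 + 0.167517 + 0.266068 = 2.235736

H = 2.2357 bits/symbol
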